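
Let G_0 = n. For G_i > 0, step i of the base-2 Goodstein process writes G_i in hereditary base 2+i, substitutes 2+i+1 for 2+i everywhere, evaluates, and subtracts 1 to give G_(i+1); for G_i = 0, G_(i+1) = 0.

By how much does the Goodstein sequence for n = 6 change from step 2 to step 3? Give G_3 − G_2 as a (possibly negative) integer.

(0) 6|_2 = 2^2 + 2 ↦ 3^3 + 3|_3 = 30 ⇒ 29
(1) 29|_3 = 3^3 + 2 ↦ 4^4 + 2|_4 = 258 ⇒ 257
(2) 257|_4 = 4^4 + 1 ↦ 5^5 + 1|_5 = 3126 ⇒ 3125

2868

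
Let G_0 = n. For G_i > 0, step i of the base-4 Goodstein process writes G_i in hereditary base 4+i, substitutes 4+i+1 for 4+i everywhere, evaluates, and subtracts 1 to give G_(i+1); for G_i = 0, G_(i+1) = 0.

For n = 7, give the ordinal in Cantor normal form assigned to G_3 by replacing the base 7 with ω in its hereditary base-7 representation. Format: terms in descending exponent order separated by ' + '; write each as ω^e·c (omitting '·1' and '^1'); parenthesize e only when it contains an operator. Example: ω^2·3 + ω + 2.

step 0: 7 = 4 + 3; sub 5 for 4: 5 + 3; = 8; G_1 = 8−1 = 7
step 1: 7 = 5 + 2; sub 6 for 5: 6 + 2; = 8; G_2 = 8−1 = 7
step 2: 7 = 6 + 1; sub 7 for 6: 7 + 1; = 8; G_3 = 8−1 = 7

ω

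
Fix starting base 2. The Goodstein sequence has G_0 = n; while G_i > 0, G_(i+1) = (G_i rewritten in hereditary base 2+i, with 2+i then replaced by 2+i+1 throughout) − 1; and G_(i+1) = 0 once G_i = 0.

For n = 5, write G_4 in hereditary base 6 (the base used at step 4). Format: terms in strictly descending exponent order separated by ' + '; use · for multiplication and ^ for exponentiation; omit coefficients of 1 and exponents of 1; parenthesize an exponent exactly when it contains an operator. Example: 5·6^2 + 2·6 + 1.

step 0: 5 = 2^2 + 1; sub 3 for 2: 3^3 + 1; = 28; G_1 = 28−1 = 27
step 1: 27 = 3^3; sub 4 for 3: 4^4; = 256; G_2 = 256−1 = 255
step 2: 255 = 3·4^3 + 3·4^2 + 3·4 + 3; sub 5 for 4: 3·5^3 + 3·5^2 + 3·5 + 3; = 468; G_3 = 468−1 = 467
step 3: 467 = 3·5^3 + 3·5^2 + 3·5 + 2; sub 6 for 5: 3·6^3 + 3·6^2 + 3·6 + 2; = 776; G_4 = 776−1 = 775
step 4: 775 = 3·6^3 + 3·6^2 + 3·6 + 1; sub 7 for 6: 3·7^3 + 3·7^2 + 3·7 + 1; = 1198; G_5 = 1198−1 = 1197

3·6^3 + 3·6^2 + 3·6 + 1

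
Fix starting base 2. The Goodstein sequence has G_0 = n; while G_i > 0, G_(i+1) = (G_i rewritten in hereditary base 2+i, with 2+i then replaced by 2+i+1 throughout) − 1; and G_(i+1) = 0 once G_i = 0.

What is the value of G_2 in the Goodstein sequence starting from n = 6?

step 0: 6 = 2^2 + 2; sub 3 for 2: 3^3 + 3; = 30; G_1 = 30−1 = 29
step 1: 29 = 3^3 + 2; sub 4 for 3: 4^4 + 2; = 258; G_2 = 258−1 = 257
step 2: 257 = 4^4 + 1; sub 5 for 4: 5^5 + 1; = 3126; G_3 = 3126−1 = 3125

257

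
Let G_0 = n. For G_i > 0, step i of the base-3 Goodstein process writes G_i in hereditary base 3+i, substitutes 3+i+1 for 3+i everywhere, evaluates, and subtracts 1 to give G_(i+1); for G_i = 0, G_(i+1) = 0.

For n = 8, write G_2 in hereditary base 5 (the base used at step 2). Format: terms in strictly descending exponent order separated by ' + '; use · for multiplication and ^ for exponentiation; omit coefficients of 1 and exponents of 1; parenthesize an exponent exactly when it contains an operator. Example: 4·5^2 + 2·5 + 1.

(0) 8|_3 = 2·3 + 2 ↦ 2·4 + 2|_4 = 10 ⇒ 9
(1) 9|_4 = 2·4 + 1 ↦ 2·5 + 1|_5 = 11 ⇒ 10
(2) 10|_5 = 2·5 ↦ 2·6|_6 = 12 ⇒ 11

2·5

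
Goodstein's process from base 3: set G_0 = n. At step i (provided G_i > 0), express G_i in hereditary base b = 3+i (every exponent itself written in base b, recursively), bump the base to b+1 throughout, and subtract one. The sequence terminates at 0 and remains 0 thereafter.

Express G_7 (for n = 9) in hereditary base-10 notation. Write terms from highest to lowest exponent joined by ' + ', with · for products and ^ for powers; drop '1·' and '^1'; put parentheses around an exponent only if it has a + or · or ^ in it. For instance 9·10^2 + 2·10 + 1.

2·10 + 5

base 3: 9 = 3^2; at 4: 4^2 = 16; next = 15
base 4: 15 = 3·4 + 3; at 5: 3·5 + 3 = 18; next = 17
base 5: 17 = 3·5 + 2; at 6: 3·6 + 2 = 20; next = 19
base 6: 19 = 3·6 + 1; at 7: 3·7 + 1 = 22; next = 21
base 7: 21 = 3·7; at 8: 3·8 = 24; next = 23
base 8: 23 = 2·8 + 7; at 9: 2·9 + 7 = 25; next = 24
base 9: 24 = 2·9 + 6; at 10: 2·10 + 6 = 26; next = 25
base 10: 25 = 2·10 + 5; at 11: 2·11 + 5 = 27; next = 26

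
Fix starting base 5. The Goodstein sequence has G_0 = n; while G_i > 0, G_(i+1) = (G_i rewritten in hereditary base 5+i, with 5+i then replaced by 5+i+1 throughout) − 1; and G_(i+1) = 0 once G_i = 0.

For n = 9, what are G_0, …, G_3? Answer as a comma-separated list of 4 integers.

i=0: 9 = 5 + 4 (b=5); 5→6: 6 + 4 = 10; 10−1 = 9
i=1: 9 = 6 + 3 (b=6); 6→7: 7 + 3 = 10; 10−1 = 9
i=2: 9 = 7 + 2 (b=7); 7→8: 8 + 2 = 10; 10−1 = 9

9, 9, 9, 9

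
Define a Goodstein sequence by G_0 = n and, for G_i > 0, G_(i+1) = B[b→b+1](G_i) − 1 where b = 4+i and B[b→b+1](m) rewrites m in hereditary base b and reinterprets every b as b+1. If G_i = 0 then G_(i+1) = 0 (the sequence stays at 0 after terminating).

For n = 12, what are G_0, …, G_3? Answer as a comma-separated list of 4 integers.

12 —HB4→ 3·4 —bump→ 3·5 = 15 —(−1)→ 14
14 —HB5→ 2·5 + 4 —bump→ 2·6 + 4 = 16 —(−1)→ 15
15 —HB6→ 2·6 + 3 —bump→ 2·7 + 3 = 17 —(−1)→ 16

12, 14, 15, 16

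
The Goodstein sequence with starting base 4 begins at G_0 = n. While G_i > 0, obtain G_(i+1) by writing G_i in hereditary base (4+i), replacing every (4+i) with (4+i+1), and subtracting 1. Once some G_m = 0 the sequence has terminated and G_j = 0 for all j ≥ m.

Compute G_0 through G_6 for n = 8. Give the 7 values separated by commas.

G_0=8  [base 4] 2·4  →[4↦5]→  2·5 = 10  −1 ⇒ G_1=9
G_1=9  [base 5] 5 + 4  →[5↦6]→  6 + 4 = 10  −1 ⇒ G_2=9
G_2=9  [base 6] 6 + 3  →[6↦7]→  7 + 3 = 10  −1 ⇒ G_3=9
G_3=9  [base 7] 7 + 2  →[7↦8]→  8 + 2 = 10  −1 ⇒ G_4=9
G_4=9  [base 8] 8 + 1  →[8↦9]→  9 + 1 = 10  −1 ⇒ G_5=9
G_5=9  [base 9] 9  →[9↦10]→  10 = 10  −1 ⇒ G_6=9

8, 9, 9, 9, 9, 9, 9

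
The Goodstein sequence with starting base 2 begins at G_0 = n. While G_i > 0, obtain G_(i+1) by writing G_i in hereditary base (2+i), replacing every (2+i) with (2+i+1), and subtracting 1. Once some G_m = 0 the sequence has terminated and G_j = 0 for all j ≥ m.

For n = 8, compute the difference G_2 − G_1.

473

8 —HB2→ 2^(2 + 1) —bump→ 3^(3 + 1) = 81 —(−1)→ 80
80 —HB3→ 2·3^3 + 2·3^2 + 2·3 + 2 —bump→ 2·4^4 + 2·4^2 + 2·4 + 2 = 554 —(−1)→ 553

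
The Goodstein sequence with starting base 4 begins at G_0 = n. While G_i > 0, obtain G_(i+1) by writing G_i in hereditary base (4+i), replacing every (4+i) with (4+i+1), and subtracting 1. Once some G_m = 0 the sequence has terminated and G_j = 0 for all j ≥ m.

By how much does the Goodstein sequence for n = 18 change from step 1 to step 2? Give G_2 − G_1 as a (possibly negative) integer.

10

(0) 18|_4 = 4^2 + 2 ↦ 5^2 + 2|_5 = 27 ⇒ 26
(1) 26|_5 = 5^2 + 1 ↦ 6^2 + 1|_6 = 37 ⇒ 36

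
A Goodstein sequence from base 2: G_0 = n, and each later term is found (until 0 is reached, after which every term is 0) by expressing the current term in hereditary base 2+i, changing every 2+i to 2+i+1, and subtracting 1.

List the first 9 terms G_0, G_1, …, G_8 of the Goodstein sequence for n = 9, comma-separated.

(0) 9|_2 = 2^(2 + 1) + 1 ↦ 3^(3 + 1) + 1|_3 = 82 ⇒ 81
(1) 81|_3 = 3^(3 + 1) ↦ 4^(4 + 1)|_4 = 1024 ⇒ 1023
(2) 1023|_4 = 3·4^4 + 3·4^3 + 3·4^2 + 3·4 + 3 ↦ 3·5^5 + 3·5^3 + 3·5^2 + 3·5 + 3|_5 = 9843 ⇒ 9842
(3) 9842|_5 = 3·5^5 + 3·5^3 + 3·5^2 + 3·5 + 2 ↦ 3·6^6 + 3·6^3 + 3·6^2 + 3·6 + 2|_6 = 140744 ⇒ 140743
(4) 140743|_6 = 3·6^6 + 3·6^3 + 3·6^2 + 3·6 + 1 ↦ 3·7^7 + 3·7^3 + 3·7^2 + 3·7 + 1|_7 = 2471827 ⇒ 2471826
(5) 2471826|_7 = 3·7^7 + 3·7^3 + 3·7^2 + 3·7 ↦ 3·8^8 + 3·8^3 + 3·8^2 + 3·8|_8 = 50333400 ⇒ 50333399
(6) 50333399|_8 = 3·8^8 + 3·8^3 + 3·8^2 + 2·8 + 7 ↦ 3·9^9 + 3·9^3 + 3·9^2 + 2·9 + 7|_9 = 1162263922 ⇒ 1162263921
(7) 1162263921|_9 = 3·9^9 + 3·9^3 + 3·9^2 + 2·9 + 6 ↦ 3·10^10 + 3·10^3 + 3·10^2 + 2·10 + 6|_10 = 30000003326 ⇒ 30000003325

9, 81, 1023, 9842, 140743, 2471826, 50333399, 1162263921, 30000003325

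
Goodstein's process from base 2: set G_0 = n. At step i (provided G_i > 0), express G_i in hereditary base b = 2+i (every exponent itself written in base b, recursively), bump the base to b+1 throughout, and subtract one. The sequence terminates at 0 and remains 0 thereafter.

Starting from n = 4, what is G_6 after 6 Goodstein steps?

step 0: 4 = 2^2; sub 3 for 2: 3^3; = 27; G_1 = 27−1 = 26
step 1: 26 = 2·3^2 + 2·3 + 2; sub 4 for 3: 2·4^2 + 2·4 + 2; = 42; G_2 = 42−1 = 41
step 2: 41 = 2·4^2 + 2·4 + 1; sub 5 for 4: 2·5^2 + 2·5 + 1; = 61; G_3 = 61−1 = 60
step 3: 60 = 2·5^2 + 2·5; sub 6 for 5: 2·6^2 + 2·6; = 84; G_4 = 84−1 = 83
step 4: 83 = 2·6^2 + 6 + 5; sub 7 for 6: 2·7^2 + 7 + 5; = 110; G_5 = 110−1 = 109
step 5: 109 = 2·7^2 + 7 + 4; sub 8 for 7: 2·8^2 + 8 + 4; = 140; G_6 = 140−1 = 139

139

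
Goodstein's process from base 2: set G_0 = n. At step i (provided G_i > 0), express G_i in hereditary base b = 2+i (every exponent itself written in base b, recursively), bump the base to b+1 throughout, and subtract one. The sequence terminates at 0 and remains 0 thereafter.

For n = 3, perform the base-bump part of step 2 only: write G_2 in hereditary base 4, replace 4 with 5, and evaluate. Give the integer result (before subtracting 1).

3

[0] 3 ≡ 2 + 1 (base 2). Lift 3: 4. −1: 3.
[1] 3 ≡ 3 (base 3). Lift 4: 4. −1: 3.
[2] 3 ≡ 3 (base 4). Lift 5: 3. −1: 2.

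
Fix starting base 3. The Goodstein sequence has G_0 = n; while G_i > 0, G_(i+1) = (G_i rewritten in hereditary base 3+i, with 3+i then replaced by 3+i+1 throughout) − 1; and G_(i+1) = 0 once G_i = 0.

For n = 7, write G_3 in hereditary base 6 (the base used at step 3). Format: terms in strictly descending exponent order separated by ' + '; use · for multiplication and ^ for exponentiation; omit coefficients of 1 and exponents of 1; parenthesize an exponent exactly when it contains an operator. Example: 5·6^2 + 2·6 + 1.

G_0 = 7. HB_3(7) = 2·3 + 1. Bump = 9. G_1 = 8.
G_1 = 8. HB_4(8) = 2·4. Bump = 10. G_2 = 9.
G_2 = 9. HB_5(9) = 5 + 4. Bump = 10. G_3 = 9.

6 + 3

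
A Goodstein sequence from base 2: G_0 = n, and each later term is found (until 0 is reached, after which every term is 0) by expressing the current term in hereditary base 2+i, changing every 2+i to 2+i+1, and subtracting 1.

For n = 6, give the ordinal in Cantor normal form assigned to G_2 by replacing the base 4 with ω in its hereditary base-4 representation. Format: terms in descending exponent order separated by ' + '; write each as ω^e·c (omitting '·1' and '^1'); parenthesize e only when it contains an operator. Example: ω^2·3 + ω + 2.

ω^ω + 1

i=0: 6 = 2^2 + 2 (b=2); 2→3: 3^3 + 3 = 30; 30−1 = 29
i=1: 29 = 3^3 + 2 (b=3); 3→4: 4^4 + 2 = 258; 258−1 = 257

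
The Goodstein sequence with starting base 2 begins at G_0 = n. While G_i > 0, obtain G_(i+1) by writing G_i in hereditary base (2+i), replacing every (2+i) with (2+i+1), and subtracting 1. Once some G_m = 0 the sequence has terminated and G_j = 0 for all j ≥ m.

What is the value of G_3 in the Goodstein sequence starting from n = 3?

[0] 3 ≡ 2 + 1 (base 2). Lift 3: 4. −1: 3.
[1] 3 ≡ 3 (base 3). Lift 4: 4. −1: 3.
[2] 3 ≡ 3 (base 4). Lift 5: 3. −1: 2.
[3] 2 ≡ 2 (base 5). Lift 6: 2. −1: 1.

2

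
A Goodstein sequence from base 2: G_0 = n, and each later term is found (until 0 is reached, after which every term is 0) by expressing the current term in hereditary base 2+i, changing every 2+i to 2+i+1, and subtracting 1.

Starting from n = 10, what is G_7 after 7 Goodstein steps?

1937434592

10 —HB2→ 2^(2 + 1) + 2 —bump→ 3^(3 + 1) + 3 = 84 —(−1)→ 83
83 —HB3→ 3^(3 + 1) + 2 —bump→ 4^(4 + 1) + 2 = 1026 —(−1)→ 1025
1025 —HB4→ 4^(4 + 1) + 1 —bump→ 5^(5 + 1) + 1 = 15626 —(−1)→ 15625
15625 —HB5→ 5^(5 + 1) —bump→ 6^(6 + 1) = 279936 —(−1)→ 279935
279935 —HB6→ 5·6^6 + 5·6^5 + 5·6^4 + 5·6^3 + 5·6^2 + 5·6 + 5 —bump→ 5·7^7 + 5·7^5 + 5·7^4 + 5·7^3 + 5·7^2 + 5·7 + 5 = 4215755 —(−1)→ 4215754
4215754 —HB7→ 5·7^7 + 5·7^5 + 5·7^4 + 5·7^3 + 5·7^2 + 5·7 + 4 —bump→ 5·8^8 + 5·8^5 + 5·8^4 + 5·8^3 + 5·8^2 + 5·8 + 4 = 84073324 —(−1)→ 84073323
84073323 —HB8→ 5·8^8 + 5·8^5 + 5·8^4 + 5·8^3 + 5·8^2 + 5·8 + 3 —bump→ 5·9^9 + 5·9^5 + 5·9^4 + 5·9^3 + 5·9^2 + 5·9 + 3 = 1937434593 —(−1)→ 1937434592
1937434592 —HB9→ 5·9^9 + 5·9^5 + 5·9^4 + 5·9^3 + 5·9^2 + 5·9 + 2 —bump→ 5·10^10 + 5·10^5 + 5·10^4 + 5·10^3 + 5·10^2 + 5·10 + 2 = 50000555552 —(−1)→ 50000555551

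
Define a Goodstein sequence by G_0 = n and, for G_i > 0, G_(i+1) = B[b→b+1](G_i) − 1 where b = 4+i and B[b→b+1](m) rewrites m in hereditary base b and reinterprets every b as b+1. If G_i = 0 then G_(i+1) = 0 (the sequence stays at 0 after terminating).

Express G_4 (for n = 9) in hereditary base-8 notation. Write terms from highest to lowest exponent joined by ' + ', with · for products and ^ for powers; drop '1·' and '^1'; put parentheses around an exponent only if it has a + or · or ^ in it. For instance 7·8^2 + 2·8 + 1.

8 + 3

i=0: 9 = 2·4 + 1 (b=4); 4→5: 2·5 + 1 = 11; 11−1 = 10
i=1: 10 = 2·5 (b=5); 5→6: 2·6 = 12; 12−1 = 11
i=2: 11 = 6 + 5 (b=6); 6→7: 7 + 5 = 12; 12−1 = 11
i=3: 11 = 7 + 4 (b=7); 7→8: 8 + 4 = 12; 12−1 = 11
i=4: 11 = 8 + 3 (b=8); 8→9: 9 + 3 = 12; 12−1 = 11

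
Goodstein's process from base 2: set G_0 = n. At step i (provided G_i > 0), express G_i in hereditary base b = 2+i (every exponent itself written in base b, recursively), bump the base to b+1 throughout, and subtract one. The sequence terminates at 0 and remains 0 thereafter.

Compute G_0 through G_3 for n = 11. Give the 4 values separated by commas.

11, 84, 1027, 15627

(0) 11|_2 = 2^(2 + 1) + 2 + 1 ↦ 3^(3 + 1) + 3 + 1|_3 = 85 ⇒ 84
(1) 84|_3 = 3^(3 + 1) + 3 ↦ 4^(4 + 1) + 4|_4 = 1028 ⇒ 1027
(2) 1027|_4 = 4^(4 + 1) + 3 ↦ 5^(5 + 1) + 3|_5 = 15628 ⇒ 15627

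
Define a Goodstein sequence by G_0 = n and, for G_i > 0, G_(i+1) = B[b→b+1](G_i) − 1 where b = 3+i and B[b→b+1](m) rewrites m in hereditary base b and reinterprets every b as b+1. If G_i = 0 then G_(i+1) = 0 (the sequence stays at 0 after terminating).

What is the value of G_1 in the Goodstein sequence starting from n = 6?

G_0 = 6. HB_3(6) = 2·3. Bump = 8. G_1 = 7.
G_1 = 7. HB_4(7) = 4 + 3. Bump = 8. G_2 = 7.

7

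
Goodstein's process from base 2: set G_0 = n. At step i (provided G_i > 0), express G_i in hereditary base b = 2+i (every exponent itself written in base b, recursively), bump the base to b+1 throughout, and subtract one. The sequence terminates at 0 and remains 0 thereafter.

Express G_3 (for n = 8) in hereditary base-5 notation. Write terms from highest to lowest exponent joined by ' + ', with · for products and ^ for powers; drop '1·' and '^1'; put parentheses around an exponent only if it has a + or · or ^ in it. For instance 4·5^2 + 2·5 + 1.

base 2: 8 = 2^(2 + 1); at 3: 3^(3 + 1) = 81; next = 80
base 3: 80 = 2·3^3 + 2·3^2 + 2·3 + 2; at 4: 2·4^4 + 2·4^2 + 2·4 + 2 = 554; next = 553
base 4: 553 = 2·4^4 + 2·4^2 + 2·4 + 1; at 5: 2·5^5 + 2·5^2 + 2·5 + 1 = 6311; next = 6310
base 5: 6310 = 2·5^5 + 2·5^2 + 2·5; at 6: 2·6^6 + 2·6^2 + 2·6 = 93396; next = 93395

2·5^5 + 2·5^2 + 2·5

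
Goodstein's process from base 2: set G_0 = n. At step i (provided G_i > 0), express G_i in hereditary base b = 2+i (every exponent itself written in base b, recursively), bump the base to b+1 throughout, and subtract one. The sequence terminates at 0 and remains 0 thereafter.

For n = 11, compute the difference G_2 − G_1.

G_0=11  [base 2] 2^(2 + 1) + 2 + 1  →[2↦3]→  3^(3 + 1) + 3 + 1 = 85  −1 ⇒ G_1=84
G_1=84  [base 3] 3^(3 + 1) + 3  →[3↦4]→  4^(4 + 1) + 4 = 1028  −1 ⇒ G_2=1027

943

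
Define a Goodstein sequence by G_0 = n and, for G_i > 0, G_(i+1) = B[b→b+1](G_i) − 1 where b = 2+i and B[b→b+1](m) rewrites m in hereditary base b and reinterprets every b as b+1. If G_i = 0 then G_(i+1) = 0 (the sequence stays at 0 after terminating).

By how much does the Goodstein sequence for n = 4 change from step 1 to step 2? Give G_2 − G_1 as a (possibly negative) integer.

base 2: 4 = 2^2; at 3: 3^3 = 27; next = 26
base 3: 26 = 2·3^2 + 2·3 + 2; at 4: 2·4^2 + 2·4 + 2 = 42; next = 41

15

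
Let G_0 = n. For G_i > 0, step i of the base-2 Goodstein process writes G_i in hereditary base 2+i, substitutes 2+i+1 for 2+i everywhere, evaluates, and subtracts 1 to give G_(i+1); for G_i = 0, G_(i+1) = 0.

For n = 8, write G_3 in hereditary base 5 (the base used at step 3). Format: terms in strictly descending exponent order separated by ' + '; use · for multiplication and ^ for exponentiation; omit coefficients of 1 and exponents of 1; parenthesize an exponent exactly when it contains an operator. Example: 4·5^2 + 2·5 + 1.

G_0 = 8. HB_2(8) = 2^(2 + 1). Bump = 81. G_1 = 80.
G_1 = 80. HB_3(80) = 2·3^3 + 2·3^2 + 2·3 + 2. Bump = 554. G_2 = 553.
G_2 = 553. HB_4(553) = 2·4^4 + 2·4^2 + 2·4 + 1. Bump = 6311. G_3 = 6310.
G_3 = 6310. HB_5(6310) = 2·5^5 + 2·5^2 + 2·5. Bump = 93396. G_4 = 93395.

2·5^5 + 2·5^2 + 2·5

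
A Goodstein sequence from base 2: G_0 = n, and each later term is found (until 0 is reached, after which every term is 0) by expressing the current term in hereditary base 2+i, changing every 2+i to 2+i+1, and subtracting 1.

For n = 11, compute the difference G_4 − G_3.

base 2: 11 = 2^(2 + 1) + 2 + 1; at 3: 3^(3 + 1) + 3 + 1 = 85; next = 84
base 3: 84 = 3^(3 + 1) + 3; at 4: 4^(4 + 1) + 4 = 1028; next = 1027
base 4: 1027 = 4^(4 + 1) + 3; at 5: 5^(5 + 1) + 3 = 15628; next = 15627
base 5: 15627 = 5^(5 + 1) + 2; at 6: 6^(6 + 1) + 2 = 279938; next = 279937

264310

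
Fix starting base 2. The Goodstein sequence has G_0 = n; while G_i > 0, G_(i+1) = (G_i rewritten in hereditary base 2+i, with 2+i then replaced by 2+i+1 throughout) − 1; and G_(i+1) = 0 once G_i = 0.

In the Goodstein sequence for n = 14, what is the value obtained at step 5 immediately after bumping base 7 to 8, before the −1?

134404972

14 —HB2→ 2^(2 + 1) + 2^2 + 2 —bump→ 3^(3 + 1) + 3^3 + 3 = 111 —(−1)→ 110
110 —HB3→ 3^(3 + 1) + 3^3 + 2 —bump→ 4^(4 + 1) + 4^4 + 2 = 1282 —(−1)→ 1281
1281 —HB4→ 4^(4 + 1) + 4^4 + 1 —bump→ 5^(5 + 1) + 5^5 + 1 = 18751 —(−1)→ 18750
18750 —HB5→ 5^(5 + 1) + 5^5 —bump→ 6^(6 + 1) + 6^6 = 326592 —(−1)→ 326591
326591 —HB6→ 6^(6 + 1) + 5·6^5 + 5·6^4 + 5·6^3 + 5·6^2 + 5·6 + 5 —bump→ 7^(7 + 1) + 5·7^5 + 5·7^4 + 5·7^3 + 5·7^2 + 5·7 + 5 = 5862841 —(−1)→ 5862840
5862840 —HB7→ 7^(7 + 1) + 5·7^5 + 5·7^4 + 5·7^3 + 5·7^2 + 5·7 + 4 —bump→ 8^(8 + 1) + 5·8^5 + 5·8^4 + 5·8^3 + 5·8^2 + 5·8 + 4 = 134404972 —(−1)→ 134404971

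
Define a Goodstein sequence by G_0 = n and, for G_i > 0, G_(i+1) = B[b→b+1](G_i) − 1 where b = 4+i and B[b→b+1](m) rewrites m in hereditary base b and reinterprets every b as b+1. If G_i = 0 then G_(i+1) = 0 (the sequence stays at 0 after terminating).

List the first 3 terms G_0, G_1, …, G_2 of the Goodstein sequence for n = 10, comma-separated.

[0] 10 ≡ 2·4 + 2 (base 4). Lift 5: 12. −1: 11.
[1] 11 ≡ 2·5 + 1 (base 5). Lift 6: 13. −1: 12.

10, 11, 12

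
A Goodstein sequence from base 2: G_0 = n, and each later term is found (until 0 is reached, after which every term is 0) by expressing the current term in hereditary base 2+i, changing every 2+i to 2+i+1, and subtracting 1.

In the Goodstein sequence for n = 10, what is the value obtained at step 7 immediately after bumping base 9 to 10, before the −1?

50000555552

G_0 = 10. HB_2(10) = 2^(2 + 1) + 2. Bump = 84. G_1 = 83.
G_1 = 83. HB_3(83) = 3^(3 + 1) + 2. Bump = 1026. G_2 = 1025.
G_2 = 1025. HB_4(1025) = 4^(4 + 1) + 1. Bump = 15626. G_3 = 15625.
G_3 = 15625. HB_5(15625) = 5^(5 + 1). Bump = 279936. G_4 = 279935.
G_4 = 279935. HB_6(279935) = 5·6^6 + 5·6^5 + 5·6^4 + 5·6^3 + 5·6^2 + 5·6 + 5. Bump = 4215755. G_5 = 4215754.
G_5 = 4215754. HB_7(4215754) = 5·7^7 + 5·7^5 + 5·7^4 + 5·7^3 + 5·7^2 + 5·7 + 4. Bump = 84073324. G_6 = 84073323.
G_6 = 84073323. HB_8(84073323) = 5·8^8 + 5·8^5 + 5·8^4 + 5·8^3 + 5·8^2 + 5·8 + 3. Bump = 1937434593. G_7 = 1937434592.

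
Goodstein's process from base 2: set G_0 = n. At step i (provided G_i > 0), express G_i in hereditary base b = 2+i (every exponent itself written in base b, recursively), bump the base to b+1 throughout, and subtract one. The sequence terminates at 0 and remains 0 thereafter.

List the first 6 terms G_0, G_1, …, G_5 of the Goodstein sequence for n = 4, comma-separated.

i=0: 4 = 2^2 (b=2); 2→3: 3^3 = 27; 27−1 = 26
i=1: 26 = 2·3^2 + 2·3 + 2 (b=3); 3→4: 2·4^2 + 2·4 + 2 = 42; 42−1 = 41
i=2: 41 = 2·4^2 + 2·4 + 1 (b=4); 4→5: 2·5^2 + 2·5 + 1 = 61; 61−1 = 60
i=3: 60 = 2·5^2 + 2·5 (b=5); 5→6: 2·6^2 + 2·6 = 84; 84−1 = 83
i=4: 83 = 2·6^2 + 6 + 5 (b=6); 6→7: 2·7^2 + 7 + 5 = 110; 110−1 = 109

4, 26, 41, 60, 83, 109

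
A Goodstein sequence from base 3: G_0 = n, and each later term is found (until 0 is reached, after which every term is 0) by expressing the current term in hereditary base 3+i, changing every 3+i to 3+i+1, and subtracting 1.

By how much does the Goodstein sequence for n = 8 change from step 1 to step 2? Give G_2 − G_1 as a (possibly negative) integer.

1

i=0: 8 = 2·3 + 2 (b=3); 3→4: 2·4 + 2 = 10; 10−1 = 9
i=1: 9 = 2·4 + 1 (b=4); 4→5: 2·5 + 1 = 11; 11−1 = 10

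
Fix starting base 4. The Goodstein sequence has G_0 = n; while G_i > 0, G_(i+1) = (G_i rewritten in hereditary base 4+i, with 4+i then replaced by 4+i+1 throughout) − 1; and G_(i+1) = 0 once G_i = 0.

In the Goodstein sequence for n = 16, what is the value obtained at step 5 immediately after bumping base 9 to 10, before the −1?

G_0 = 16. HB_4(16) = 4^2. Bump = 25. G_1 = 24.
G_1 = 24. HB_5(24) = 4·5 + 4. Bump = 28. G_2 = 27.
G_2 = 27. HB_6(27) = 4·6 + 3. Bump = 31. G_3 = 30.
G_3 = 30. HB_7(30) = 4·7 + 2. Bump = 34. G_4 = 33.
G_4 = 33. HB_8(33) = 4·8 + 1. Bump = 37. G_5 = 36.
G_5 = 36. HB_9(36) = 4·9. Bump = 40. G_6 = 39.

40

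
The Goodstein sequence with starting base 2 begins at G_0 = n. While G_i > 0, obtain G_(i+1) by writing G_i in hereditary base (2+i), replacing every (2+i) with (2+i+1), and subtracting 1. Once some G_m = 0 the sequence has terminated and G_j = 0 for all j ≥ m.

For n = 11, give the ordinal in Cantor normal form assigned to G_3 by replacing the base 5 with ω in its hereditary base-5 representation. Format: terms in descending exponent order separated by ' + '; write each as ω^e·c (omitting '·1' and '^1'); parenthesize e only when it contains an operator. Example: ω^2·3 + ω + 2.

i=0: 11 = 2^(2 + 1) + 2 + 1 (b=2); 2→3: 3^(3 + 1) + 3 + 1 = 85; 85−1 = 84
i=1: 84 = 3^(3 + 1) + 3 (b=3); 3→4: 4^(4 + 1) + 4 = 1028; 1028−1 = 1027
i=2: 1027 = 4^(4 + 1) + 3 (b=4); 4→5: 5^(5 + 1) + 3 = 15628; 15628−1 = 15627
i=3: 15627 = 5^(5 + 1) + 2 (b=5); 5→6: 6^(6 + 1) + 2 = 279938; 279938−1 = 279937

ω^(ω + 1) + 2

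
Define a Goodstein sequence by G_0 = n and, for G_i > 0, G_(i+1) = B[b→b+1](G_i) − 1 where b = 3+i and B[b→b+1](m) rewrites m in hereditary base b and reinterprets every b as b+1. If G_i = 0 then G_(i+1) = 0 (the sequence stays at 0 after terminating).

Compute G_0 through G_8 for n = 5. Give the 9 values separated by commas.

5, 5, 5, 5, 4, 3, 2, 1, 0

G_0 = 5. HB_3(5) = 3 + 2. Bump = 6. G_1 = 5.
G_1 = 5. HB_4(5) = 4 + 1. Bump = 6. G_2 = 5.
G_2 = 5. HB_5(5) = 5. Bump = 6. G_3 = 5.
G_3 = 5. HB_6(5) = 5. Bump = 5. G_4 = 4.
G_4 = 4. HB_7(4) = 4. Bump = 4. G_5 = 3.
G_5 = 3. HB_8(3) = 3. Bump = 3. G_6 = 2.
G_6 = 2. HB_9(2) = 2. Bump = 2. G_7 = 1.
G_7 = 1. HB_10(1) = 1. Bump = 1. G_8 = 0.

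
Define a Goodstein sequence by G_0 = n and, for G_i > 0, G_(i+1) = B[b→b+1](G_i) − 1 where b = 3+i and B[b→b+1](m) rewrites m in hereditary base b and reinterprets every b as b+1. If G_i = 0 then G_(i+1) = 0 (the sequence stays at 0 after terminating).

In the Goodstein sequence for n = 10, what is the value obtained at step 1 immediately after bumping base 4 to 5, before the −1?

25

i=0: 10 = 3^2 + 1 (b=3); 3→4: 4^2 + 1 = 17; 17−1 = 16
i=1: 16 = 4^2 (b=4); 4→5: 5^2 = 25; 25−1 = 24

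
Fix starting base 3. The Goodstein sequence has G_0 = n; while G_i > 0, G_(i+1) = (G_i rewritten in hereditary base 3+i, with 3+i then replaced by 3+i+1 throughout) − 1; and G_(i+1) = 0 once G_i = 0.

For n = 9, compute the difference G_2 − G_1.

step 0: 9 = 3^2; sub 4 for 3: 4^2; = 16; G_1 = 16−1 = 15
step 1: 15 = 3·4 + 3; sub 5 for 4: 3·5 + 3; = 18; G_2 = 18−1 = 17

2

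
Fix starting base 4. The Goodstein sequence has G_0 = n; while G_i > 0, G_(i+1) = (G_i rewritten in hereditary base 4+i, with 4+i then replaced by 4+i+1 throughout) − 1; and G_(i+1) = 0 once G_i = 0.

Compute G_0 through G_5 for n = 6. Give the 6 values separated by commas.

G_0=6  [base 4] 4 + 2  →[4↦5]→  5 + 2 = 7  −1 ⇒ G_1=6
G_1=6  [base 5] 5 + 1  →[5↦6]→  6 + 1 = 7  −1 ⇒ G_2=6
G_2=6  [base 6] 6  →[6↦7]→  7 = 7  −1 ⇒ G_3=6
G_3=6  [base 7] 6  →[7↦8]→  6 = 6  −1 ⇒ G_4=5
G_4=5  [base 8] 5  →[8↦9]→  5 = 5  −1 ⇒ G_5=4

6, 6, 6, 6, 5, 4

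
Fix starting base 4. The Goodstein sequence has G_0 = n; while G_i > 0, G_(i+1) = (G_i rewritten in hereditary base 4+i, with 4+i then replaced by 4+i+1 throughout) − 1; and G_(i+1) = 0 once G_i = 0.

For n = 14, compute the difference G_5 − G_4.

1

14 —HB4→ 3·4 + 2 —bump→ 3·5 + 2 = 17 —(−1)→ 16
16 —HB5→ 3·5 + 1 —bump→ 3·6 + 1 = 19 —(−1)→ 18
18 —HB6→ 3·6 —bump→ 3·7 = 21 —(−1)→ 20
20 —HB7→ 2·7 + 6 —bump→ 2·8 + 6 = 22 —(−1)→ 21
21 —HB8→ 2·8 + 5 —bump→ 2·9 + 5 = 23 —(−1)→ 22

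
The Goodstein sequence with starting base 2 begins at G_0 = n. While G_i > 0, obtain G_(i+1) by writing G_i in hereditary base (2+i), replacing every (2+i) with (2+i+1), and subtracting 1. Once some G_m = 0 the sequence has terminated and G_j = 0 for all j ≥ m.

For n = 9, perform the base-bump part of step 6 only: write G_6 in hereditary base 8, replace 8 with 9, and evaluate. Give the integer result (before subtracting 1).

1162263922

step 0: 9 = 2^(2 + 1) + 1; sub 3 for 2: 3^(3 + 1) + 1; = 82; G_1 = 82−1 = 81
step 1: 81 = 3^(3 + 1); sub 4 for 3: 4^(4 + 1); = 1024; G_2 = 1024−1 = 1023
step 2: 1023 = 3·4^4 + 3·4^3 + 3·4^2 + 3·4 + 3; sub 5 for 4: 3·5^5 + 3·5^3 + 3·5^2 + 3·5 + 3; = 9843; G_3 = 9843−1 = 9842
step 3: 9842 = 3·5^5 + 3·5^3 + 3·5^2 + 3·5 + 2; sub 6 for 5: 3·6^6 + 3·6^3 + 3·6^2 + 3·6 + 2; = 140744; G_4 = 140744−1 = 140743
step 4: 140743 = 3·6^6 + 3·6^3 + 3·6^2 + 3·6 + 1; sub 7 for 6: 3·7^7 + 3·7^3 + 3·7^2 + 3·7 + 1; = 2471827; G_5 = 2471827−1 = 2471826
step 5: 2471826 = 3·7^7 + 3·7^3 + 3·7^2 + 3·7; sub 8 for 7: 3·8^8 + 3·8^3 + 3·8^2 + 3·8; = 50333400; G_6 = 50333400−1 = 50333399
step 6: 50333399 = 3·8^8 + 3·8^3 + 3·8^2 + 2·8 + 7; sub 9 for 8: 3·9^9 + 3·9^3 + 3·9^2 + 2·9 + 7; = 1162263922; G_7 = 1162263922−1 = 1162263921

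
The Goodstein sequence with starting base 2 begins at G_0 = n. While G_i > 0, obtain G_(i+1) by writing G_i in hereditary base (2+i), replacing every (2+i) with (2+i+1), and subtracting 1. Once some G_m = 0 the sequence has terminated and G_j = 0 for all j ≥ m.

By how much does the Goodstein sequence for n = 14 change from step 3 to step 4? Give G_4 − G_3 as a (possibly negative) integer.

(0) 14|_2 = 2^(2 + 1) + 2^2 + 2 ↦ 3^(3 + 1) + 3^3 + 3|_3 = 111 ⇒ 110
(1) 110|_3 = 3^(3 + 1) + 3^3 + 2 ↦ 4^(4 + 1) + 4^4 + 2|_4 = 1282 ⇒ 1281
(2) 1281|_4 = 4^(4 + 1) + 4^4 + 1 ↦ 5^(5 + 1) + 5^5 + 1|_5 = 18751 ⇒ 18750
(3) 18750|_5 = 5^(5 + 1) + 5^5 ↦ 6^(6 + 1) + 6^6|_6 = 326592 ⇒ 326591

307841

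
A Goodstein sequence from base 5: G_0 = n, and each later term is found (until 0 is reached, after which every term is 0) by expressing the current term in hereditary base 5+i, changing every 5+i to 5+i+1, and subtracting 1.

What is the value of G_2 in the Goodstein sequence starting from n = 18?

G_0 = 18. HB_5(18) = 3·5 + 3. Bump = 21. G_1 = 20.
G_1 = 20. HB_6(20) = 3·6 + 2. Bump = 23. G_2 = 22.

22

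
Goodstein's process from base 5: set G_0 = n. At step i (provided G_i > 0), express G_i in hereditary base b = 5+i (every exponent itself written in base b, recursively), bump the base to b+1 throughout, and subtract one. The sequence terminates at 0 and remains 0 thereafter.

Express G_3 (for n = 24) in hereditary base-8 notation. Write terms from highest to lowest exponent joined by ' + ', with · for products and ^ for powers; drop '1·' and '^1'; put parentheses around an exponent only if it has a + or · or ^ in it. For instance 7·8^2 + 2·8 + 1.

(0) 24|_5 = 4·5 + 4 ↦ 4·6 + 4|_6 = 28 ⇒ 27
(1) 27|_6 = 4·6 + 3 ↦ 4·7 + 3|_7 = 31 ⇒ 30
(2) 30|_7 = 4·7 + 2 ↦ 4·8 + 2|_8 = 34 ⇒ 33
(3) 33|_8 = 4·8 + 1 ↦ 4·9 + 1|_9 = 37 ⇒ 36

4·8 + 1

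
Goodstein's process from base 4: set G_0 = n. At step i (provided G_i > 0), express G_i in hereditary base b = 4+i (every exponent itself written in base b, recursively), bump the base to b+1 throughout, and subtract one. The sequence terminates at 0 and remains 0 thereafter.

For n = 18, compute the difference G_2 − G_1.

10

i=0: 18 = 4^2 + 2 (b=4); 4→5: 5^2 + 2 = 27; 27−1 = 26
i=1: 26 = 5^2 + 1 (b=5); 5→6: 6^2 + 1 = 37; 37−1 = 36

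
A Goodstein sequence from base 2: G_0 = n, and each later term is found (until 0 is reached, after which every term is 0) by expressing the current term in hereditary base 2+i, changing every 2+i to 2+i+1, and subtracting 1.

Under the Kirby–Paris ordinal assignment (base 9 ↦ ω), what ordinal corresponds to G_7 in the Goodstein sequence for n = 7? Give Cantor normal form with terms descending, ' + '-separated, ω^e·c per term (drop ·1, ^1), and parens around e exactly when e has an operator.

ω^7·7 + ω^6·7 + ω^5·7 + ω^4·7 + ω^3·7 + ω^2·7 + ω·7 + 6

G_0 = 7. HB_2(7) = 2^2 + 2 + 1. Bump = 31. G_1 = 30.
G_1 = 30. HB_3(30) = 3^3 + 3. Bump = 260. G_2 = 259.
G_2 = 259. HB_4(259) = 4^4 + 3. Bump = 3128. G_3 = 3127.
G_3 = 3127. HB_5(3127) = 5^5 + 2. Bump = 46658. G_4 = 46657.
G_4 = 46657. HB_6(46657) = 6^6 + 1. Bump = 823544. G_5 = 823543.
G_5 = 823543. HB_7(823543) = 7^7. Bump = 16777216. G_6 = 16777215.
G_6 = 16777215. HB_8(16777215) = 7·8^7 + 7·8^6 + 7·8^5 + 7·8^4 + 7·8^3 + 7·8^2 + 7·8 + 7. Bump = 37665880. G_7 = 37665879.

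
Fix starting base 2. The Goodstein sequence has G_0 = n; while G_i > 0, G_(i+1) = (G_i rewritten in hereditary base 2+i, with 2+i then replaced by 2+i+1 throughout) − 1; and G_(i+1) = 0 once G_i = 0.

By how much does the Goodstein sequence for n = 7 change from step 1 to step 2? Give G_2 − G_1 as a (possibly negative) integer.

base 2: 7 = 2^2 + 2 + 1; at 3: 3^3 + 3 + 1 = 31; next = 30
base 3: 30 = 3^3 + 3; at 4: 4^4 + 4 = 260; next = 259

229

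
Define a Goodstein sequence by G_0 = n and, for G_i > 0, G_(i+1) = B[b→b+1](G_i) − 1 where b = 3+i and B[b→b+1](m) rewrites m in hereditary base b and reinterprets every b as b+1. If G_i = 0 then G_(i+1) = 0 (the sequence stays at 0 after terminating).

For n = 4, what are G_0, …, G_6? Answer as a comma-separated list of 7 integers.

4, 4, 4, 3, 2, 1, 0

step 0: 4 = 3 + 1; sub 4 for 3: 4 + 1; = 5; G_1 = 5−1 = 4
step 1: 4 = 4; sub 5 for 4: 5; = 5; G_2 = 5−1 = 4
step 2: 4 = 4; sub 6 for 5: 4; = 4; G_3 = 4−1 = 3
step 3: 3 = 3; sub 7 for 6: 3; = 3; G_4 = 3−1 = 2
step 4: 2 = 2; sub 8 for 7: 2; = 2; G_5 = 2−1 = 1
step 5: 1 = 1; sub 9 for 8: 1; = 1; G_6 = 1−1 = 0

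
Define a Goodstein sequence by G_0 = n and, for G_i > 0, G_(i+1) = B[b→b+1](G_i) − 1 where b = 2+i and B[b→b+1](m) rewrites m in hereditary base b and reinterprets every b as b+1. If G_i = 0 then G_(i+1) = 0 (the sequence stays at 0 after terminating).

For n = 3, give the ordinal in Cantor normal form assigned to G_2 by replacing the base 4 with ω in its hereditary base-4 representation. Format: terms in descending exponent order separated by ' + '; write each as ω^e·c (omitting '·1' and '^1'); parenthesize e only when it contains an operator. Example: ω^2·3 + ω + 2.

base 2: 3 = 2 + 1; at 3: 3 + 1 = 4; next = 3
base 3: 3 = 3; at 4: 4 = 4; next = 3
base 4: 3 = 3; at 5: 3 = 3; next = 2

3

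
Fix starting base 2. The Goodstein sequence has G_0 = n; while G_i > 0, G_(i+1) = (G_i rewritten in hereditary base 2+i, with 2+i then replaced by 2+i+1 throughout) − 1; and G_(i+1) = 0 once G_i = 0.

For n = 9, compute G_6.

step 0: 9 = 2^(2 + 1) + 1; sub 3 for 2: 3^(3 + 1) + 1; = 82; G_1 = 82−1 = 81
step 1: 81 = 3^(3 + 1); sub 4 for 3: 4^(4 + 1); = 1024; G_2 = 1024−1 = 1023
step 2: 1023 = 3·4^4 + 3·4^3 + 3·4^2 + 3·4 + 3; sub 5 for 4: 3·5^5 + 3·5^3 + 3·5^2 + 3·5 + 3; = 9843; G_3 = 9843−1 = 9842
step 3: 9842 = 3·5^5 + 3·5^3 + 3·5^2 + 3·5 + 2; sub 6 for 5: 3·6^6 + 3·6^3 + 3·6^2 + 3·6 + 2; = 140744; G_4 = 140744−1 = 140743
step 4: 140743 = 3·6^6 + 3·6^3 + 3·6^2 + 3·6 + 1; sub 7 for 6: 3·7^7 + 3·7^3 + 3·7^2 + 3·7 + 1; = 2471827; G_5 = 2471827−1 = 2471826
step 5: 2471826 = 3·7^7 + 3·7^3 + 3·7^2 + 3·7; sub 8 for 7: 3·8^8 + 3·8^3 + 3·8^2 + 3·8; = 50333400; G_6 = 50333400−1 = 50333399
step 6: 50333399 = 3·8^8 + 3·8^3 + 3·8^2 + 2·8 + 7; sub 9 for 8: 3·9^9 + 3·9^3 + 3·9^2 + 2·9 + 7; = 1162263922; G_7 = 1162263922−1 = 1162263921

50333399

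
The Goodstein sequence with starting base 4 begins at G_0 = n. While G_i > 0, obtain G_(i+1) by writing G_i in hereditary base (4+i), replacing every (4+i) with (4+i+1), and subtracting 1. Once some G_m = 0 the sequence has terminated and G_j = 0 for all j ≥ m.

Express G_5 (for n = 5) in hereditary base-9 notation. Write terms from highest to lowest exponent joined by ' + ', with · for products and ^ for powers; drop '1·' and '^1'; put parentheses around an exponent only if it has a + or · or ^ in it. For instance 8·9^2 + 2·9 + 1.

step 0: 5 = 4 + 1; sub 5 for 4: 5 + 1; = 6; G_1 = 6−1 = 5
step 1: 5 = 5; sub 6 for 5: 6; = 6; G_2 = 6−1 = 5
step 2: 5 = 5; sub 7 for 6: 5; = 5; G_3 = 5−1 = 4
step 3: 4 = 4; sub 8 for 7: 4; = 4; G_4 = 4−1 = 3
step 4: 3 = 3; sub 9 for 8: 3; = 3; G_5 = 3−1 = 2

2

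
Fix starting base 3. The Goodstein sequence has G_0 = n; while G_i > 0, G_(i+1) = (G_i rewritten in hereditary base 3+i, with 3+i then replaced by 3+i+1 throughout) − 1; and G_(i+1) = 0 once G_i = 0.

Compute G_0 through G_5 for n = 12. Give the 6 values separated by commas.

12, 19, 27, 37, 49, 63

i=0: 12 = 3^2 + 3 (b=3); 3→4: 4^2 + 4 = 20; 20−1 = 19
i=1: 19 = 4^2 + 3 (b=4); 4→5: 5^2 + 3 = 28; 28−1 = 27
i=2: 27 = 5^2 + 2 (b=5); 5→6: 6^2 + 2 = 38; 38−1 = 37
i=3: 37 = 6^2 + 1 (b=6); 6→7: 7^2 + 1 = 50; 50−1 = 49
i=4: 49 = 7^2 (b=7); 7→8: 8^2 = 64; 64−1 = 63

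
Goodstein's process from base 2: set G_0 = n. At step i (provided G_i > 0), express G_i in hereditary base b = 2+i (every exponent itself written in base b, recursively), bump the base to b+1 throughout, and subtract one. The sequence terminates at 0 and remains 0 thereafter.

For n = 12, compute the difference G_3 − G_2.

14620

[0] 12 ≡ 2^(2 + 1) + 2^2 (base 2). Lift 3: 108. −1: 107.
[1] 107 ≡ 3^(3 + 1) + 2·3^2 + 2·3 + 2 (base 3). Lift 4: 1066. −1: 1065.
[2] 1065 ≡ 4^(4 + 1) + 2·4^2 + 2·4 + 1 (base 4). Lift 5: 15686. −1: 15685.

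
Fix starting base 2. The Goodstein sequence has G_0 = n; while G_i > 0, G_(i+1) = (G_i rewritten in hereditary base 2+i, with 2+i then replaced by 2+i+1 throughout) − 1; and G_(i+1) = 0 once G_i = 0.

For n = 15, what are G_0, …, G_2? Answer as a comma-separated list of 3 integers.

G_0=15  [base 2] 2^(2 + 1) + 2^2 + 2 + 1  →[2↦3]→  3^(3 + 1) + 3^3 + 3 + 1 = 112  −1 ⇒ G_1=111
G_1=111  [base 3] 3^(3 + 1) + 3^3 + 3  →[3↦4]→  4^(4 + 1) + 4^4 + 4 = 1284  −1 ⇒ G_2=1283

15, 111, 1283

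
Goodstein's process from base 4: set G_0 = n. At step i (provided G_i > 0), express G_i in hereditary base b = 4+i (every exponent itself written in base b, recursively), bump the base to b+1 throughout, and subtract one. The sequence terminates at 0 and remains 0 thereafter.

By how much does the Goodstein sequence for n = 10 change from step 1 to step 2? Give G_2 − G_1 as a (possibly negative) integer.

1

G_0 = 10. HB_4(10) = 2·4 + 2. Bump = 12. G_1 = 11.
G_1 = 11. HB_5(11) = 2·5 + 1. Bump = 13. G_2 = 12.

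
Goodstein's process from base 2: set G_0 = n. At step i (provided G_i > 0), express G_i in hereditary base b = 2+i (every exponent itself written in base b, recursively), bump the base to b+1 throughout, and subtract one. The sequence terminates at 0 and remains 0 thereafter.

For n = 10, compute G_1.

83

(0) 10|_2 = 2^(2 + 1) + 2 ↦ 3^(3 + 1) + 3|_3 = 84 ⇒ 83
(1) 83|_3 = 3^(3 + 1) + 2 ↦ 4^(4 + 1) + 2|_4 = 1026 ⇒ 1025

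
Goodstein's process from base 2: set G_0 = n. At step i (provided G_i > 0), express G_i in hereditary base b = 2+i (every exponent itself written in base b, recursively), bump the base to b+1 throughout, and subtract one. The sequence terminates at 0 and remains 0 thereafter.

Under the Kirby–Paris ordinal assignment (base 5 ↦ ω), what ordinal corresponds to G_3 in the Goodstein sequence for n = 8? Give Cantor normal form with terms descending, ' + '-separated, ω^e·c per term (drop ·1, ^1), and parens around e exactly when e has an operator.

ω^ω·2 + ω^2·2 + ω·2

(0) 8|_2 = 2^(2 + 1) ↦ 3^(3 + 1)|_3 = 81 ⇒ 80
(1) 80|_3 = 2·3^3 + 2·3^2 + 2·3 + 2 ↦ 2·4^4 + 2·4^2 + 2·4 + 2|_4 = 554 ⇒ 553
(2) 553|_4 = 2·4^4 + 2·4^2 + 2·4 + 1 ↦ 2·5^5 + 2·5^2 + 2·5 + 1|_5 = 6311 ⇒ 6310
(3) 6310|_5 = 2·5^5 + 2·5^2 + 2·5 ↦ 2·6^6 + 2·6^2 + 2·6|_6 = 93396 ⇒ 93395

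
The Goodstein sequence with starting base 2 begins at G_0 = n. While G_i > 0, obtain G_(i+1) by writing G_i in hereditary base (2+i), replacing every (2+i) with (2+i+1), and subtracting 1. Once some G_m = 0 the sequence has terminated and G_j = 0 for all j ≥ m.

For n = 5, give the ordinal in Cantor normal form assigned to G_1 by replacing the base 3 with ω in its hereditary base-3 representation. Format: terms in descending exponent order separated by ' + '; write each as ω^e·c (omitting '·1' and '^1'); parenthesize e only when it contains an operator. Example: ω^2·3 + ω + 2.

ω^ω

5 —HB2→ 2^2 + 1 —bump→ 3^3 + 1 = 28 —(−1)→ 27
27 —HB3→ 3^3 —bump→ 4^4 = 256 —(−1)→ 255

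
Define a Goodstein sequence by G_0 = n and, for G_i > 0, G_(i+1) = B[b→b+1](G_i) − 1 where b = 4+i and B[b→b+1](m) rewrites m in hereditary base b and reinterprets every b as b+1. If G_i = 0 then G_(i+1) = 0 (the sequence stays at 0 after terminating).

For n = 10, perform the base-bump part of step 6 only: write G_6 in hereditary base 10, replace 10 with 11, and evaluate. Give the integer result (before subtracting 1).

14

step 0: 10 = 2·4 + 2; sub 5 for 4: 2·5 + 2; = 12; G_1 = 12−1 = 11
step 1: 11 = 2·5 + 1; sub 6 for 5: 2·6 + 1; = 13; G_2 = 13−1 = 12
step 2: 12 = 2·6; sub 7 for 6: 2·7; = 14; G_3 = 14−1 = 13
step 3: 13 = 7 + 6; sub 8 for 7: 8 + 6; = 14; G_4 = 14−1 = 13
step 4: 13 = 8 + 5; sub 9 for 8: 9 + 5; = 14; G_5 = 14−1 = 13
step 5: 13 = 9 + 4; sub 10 for 9: 10 + 4; = 14; G_6 = 14−1 = 13
step 6: 13 = 10 + 3; sub 11 for 10: 11 + 3; = 14; G_7 = 14−1 = 13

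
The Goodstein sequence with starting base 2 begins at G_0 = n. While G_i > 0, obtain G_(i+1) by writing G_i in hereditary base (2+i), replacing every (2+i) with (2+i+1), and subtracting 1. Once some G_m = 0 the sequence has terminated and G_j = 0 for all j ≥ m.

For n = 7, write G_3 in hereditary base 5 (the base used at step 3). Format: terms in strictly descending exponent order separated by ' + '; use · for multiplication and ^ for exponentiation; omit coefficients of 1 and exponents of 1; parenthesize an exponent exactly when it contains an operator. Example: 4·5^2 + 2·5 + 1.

i=0: 7 = 2^2 + 2 + 1 (b=2); 2→3: 3^3 + 3 + 1 = 31; 31−1 = 30
i=1: 30 = 3^3 + 3 (b=3); 3→4: 4^4 + 4 = 260; 260−1 = 259
i=2: 259 = 4^4 + 3 (b=4); 4→5: 5^5 + 3 = 3128; 3128−1 = 3127
i=3: 3127 = 5^5 + 2 (b=5); 5→6: 6^6 + 2 = 46658; 46658−1 = 46657

5^5 + 2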